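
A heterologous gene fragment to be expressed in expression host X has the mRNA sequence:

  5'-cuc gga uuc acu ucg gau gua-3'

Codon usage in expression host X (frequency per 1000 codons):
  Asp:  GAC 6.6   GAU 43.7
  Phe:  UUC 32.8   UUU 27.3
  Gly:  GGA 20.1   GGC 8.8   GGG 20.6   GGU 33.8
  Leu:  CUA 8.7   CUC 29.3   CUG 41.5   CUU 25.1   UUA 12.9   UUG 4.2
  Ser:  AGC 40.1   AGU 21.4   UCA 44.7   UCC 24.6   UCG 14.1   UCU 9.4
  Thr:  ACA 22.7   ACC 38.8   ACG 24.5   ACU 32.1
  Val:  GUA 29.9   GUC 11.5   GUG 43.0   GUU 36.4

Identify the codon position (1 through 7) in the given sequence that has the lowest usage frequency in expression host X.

5

Codon 1 CUC (Leu): 29.3 per 1000.
Codon 2 GGA (Gly): 20.1 per 1000.
Codon 3 UUC (Phe): 32.8 per 1000.
Codon 4 ACU (Thr): 32.1 per 1000.
Codon 5 UCG (Ser): 14.1 per 1000.
Codon 6 GAU (Asp): 43.7 per 1000.
Codon 7 GUA (Val): 29.9 per 1000.
Lowest frequency is 14.1 at codon 5.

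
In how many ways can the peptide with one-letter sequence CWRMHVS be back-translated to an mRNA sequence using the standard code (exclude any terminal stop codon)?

576

Cys: 2 codons.
Trp: 1 codon.
Arg: 6 codons.
Met: 1 codon.
His: 2 codons.
Val: 4 codons.
Ser: 6 codons.
2 × 1 × 6 × 1 × 2 × 4 × 6 = 576.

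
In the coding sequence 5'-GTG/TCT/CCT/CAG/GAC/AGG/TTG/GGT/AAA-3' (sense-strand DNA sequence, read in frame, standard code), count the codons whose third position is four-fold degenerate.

4

Codon 1 GTG (Val): third position 4-fold.
Codon 2 TCT (Ser): third position 4-fold.
Codon 3 CCT (Pro): third position 4-fold.
Codon 4 CAG (Gln): third position 2-fold.
Codon 5 GAC (Asp): third position 2-fold.
Codon 6 AGG (Arg): third position 2-fold.
Codon 7 TTG (Leu): third position 2-fold.
Codon 8 GGT (Gly): third position 4-fold.
Codon 9 AAA (Lys): third position 2-fold.
Four-fold degenerate third positions: 4.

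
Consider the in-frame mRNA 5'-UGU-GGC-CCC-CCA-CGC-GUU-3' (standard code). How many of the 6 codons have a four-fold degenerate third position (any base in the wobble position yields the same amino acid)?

5

Codon 1 UGU (Cys): third position 2-fold.
Codon 2 GGC (Gly): third position 4-fold.
Codon 3 CCC (Pro): third position 4-fold.
Codon 4 CCA (Pro): third position 4-fold.
Codon 5 CGC (Arg): third position 4-fold.
Codon 6 GUU (Val): third position 4-fold.
Four-fold degenerate third positions: 5.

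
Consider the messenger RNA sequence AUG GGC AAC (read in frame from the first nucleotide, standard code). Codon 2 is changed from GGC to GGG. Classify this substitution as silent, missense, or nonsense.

silent

Position 6 falls in codon 2: GGC → Gly.
After the substitution the codon is GGG → Gly.
Both encode Gly, so the change is synonymous.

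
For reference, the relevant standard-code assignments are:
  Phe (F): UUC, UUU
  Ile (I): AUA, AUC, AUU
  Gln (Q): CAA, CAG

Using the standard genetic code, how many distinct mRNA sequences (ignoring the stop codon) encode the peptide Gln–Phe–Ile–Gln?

Gln: 2 codons.
Phe: 2 codons.
Ile: 3 codons.
Gln: 2 codons.
2 × 2 × 3 × 2 = 24.

24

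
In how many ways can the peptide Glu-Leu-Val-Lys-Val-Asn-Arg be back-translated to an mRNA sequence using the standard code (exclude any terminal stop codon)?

4608

Glu: 2 codons.
Leu: 6 codons.
Val: 4 codons.
Lys: 2 codons.
Val: 4 codons.
Asn: 2 codons.
Arg: 6 codons.
2 × 6 × 4 × 2 × 4 × 2 × 6 = 4608.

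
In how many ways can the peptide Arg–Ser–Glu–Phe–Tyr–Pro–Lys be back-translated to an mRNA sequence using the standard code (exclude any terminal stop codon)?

2304

Arg: 6 codons.
Ser: 6 codons.
Glu: 2 codons.
Phe: 2 codons.
Tyr: 2 codons.
Pro: 4 codons.
Lys: 2 codons.
6 × 6 × 2 × 2 × 2 × 4 × 2 = 2304.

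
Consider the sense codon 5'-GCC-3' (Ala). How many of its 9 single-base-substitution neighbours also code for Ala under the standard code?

Position 1: none → 0 synonymous.
Position 2: none → 0 synonymous.
Position 3: GCU, GCA, GCG → 3 synonymous.
Total: 0 + 0 + 3 = 3.

3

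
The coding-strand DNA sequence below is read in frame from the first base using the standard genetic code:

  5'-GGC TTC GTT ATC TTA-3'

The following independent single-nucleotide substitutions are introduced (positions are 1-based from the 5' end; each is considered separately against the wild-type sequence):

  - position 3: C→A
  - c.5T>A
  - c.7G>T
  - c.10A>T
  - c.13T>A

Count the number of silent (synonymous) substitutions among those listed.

Codon 1: GGC (Gly) → GGA (Gly) — synonymous.
Codon 2: TTC (Phe) → TAC (Tyr) — missense.
Codon 3: GTT (Val) → TTT (Phe) — missense.
Codon 4: ATC (Ile) → TTC (Phe) — missense.
Codon 5: TTA (Leu) → ATA (Ile) — missense.
Synonymous: 1 of 5.

1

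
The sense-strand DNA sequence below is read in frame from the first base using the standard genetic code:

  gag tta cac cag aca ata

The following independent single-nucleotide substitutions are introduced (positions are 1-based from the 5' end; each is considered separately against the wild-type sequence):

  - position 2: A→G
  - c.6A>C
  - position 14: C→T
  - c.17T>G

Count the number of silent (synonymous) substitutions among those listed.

Codon 1: GAG (Glu) → GGG (Gly) — missense.
Codon 2: TTA (Leu) → TTC (Phe) — missense.
Codon 5: ACA (Thr) → ATA (Ile) — missense.
Codon 6: ATA (Ile) → AGA (Arg) — missense.
Synonymous: 0 of 4.

0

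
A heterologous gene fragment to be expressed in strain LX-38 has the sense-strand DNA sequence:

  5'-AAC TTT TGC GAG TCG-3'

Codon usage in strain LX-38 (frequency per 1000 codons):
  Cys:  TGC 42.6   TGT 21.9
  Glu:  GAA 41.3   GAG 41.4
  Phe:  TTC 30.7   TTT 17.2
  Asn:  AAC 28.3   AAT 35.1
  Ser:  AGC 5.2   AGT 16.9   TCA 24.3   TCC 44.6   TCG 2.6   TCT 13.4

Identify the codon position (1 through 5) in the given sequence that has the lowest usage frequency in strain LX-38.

5

Codon 1 AAC (Asn): 28.3 per 1000.
Codon 2 TTT (Phe): 17.2 per 1000.
Codon 3 TGC (Cys): 42.6 per 1000.
Codon 4 GAG (Glu): 41.4 per 1000.
Codon 5 TCG (Ser): 2.6 per 1000.
Lowest frequency is 2.6 at codon 5.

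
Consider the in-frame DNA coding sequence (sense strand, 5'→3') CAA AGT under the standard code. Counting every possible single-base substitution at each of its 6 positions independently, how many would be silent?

2

Codon 1 (CAA, Gln): 1 synonymous substitution.
Codon 2 (AGT, Ser): 1 synonymous substitution.
Total: 1 + 1 = 2.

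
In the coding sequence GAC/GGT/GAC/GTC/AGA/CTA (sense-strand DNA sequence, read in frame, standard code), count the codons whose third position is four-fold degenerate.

Codon 1 GAC (Asp): third position 2-fold.
Codon 2 GGT (Gly): third position 4-fold.
Codon 3 GAC (Asp): third position 2-fold.
Codon 4 GTC (Val): third position 4-fold.
Codon 5 AGA (Arg): third position 2-fold.
Codon 6 CTA (Leu): third position 4-fold.
Four-fold degenerate third positions: 3.

3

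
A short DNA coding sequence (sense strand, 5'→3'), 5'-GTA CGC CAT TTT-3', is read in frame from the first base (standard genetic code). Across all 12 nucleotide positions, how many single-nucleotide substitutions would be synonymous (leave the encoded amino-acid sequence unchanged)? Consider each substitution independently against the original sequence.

8

Codon 1 (GTA, Val): 3 synonymous substitutions.
Codon 2 (CGC, Arg): 3 synonymous substitutions.
Codon 3 (CAT, His): 1 synonymous substitution.
Codon 4 (TTT, Phe): 1 synonymous substitution.
Total: 3 + 3 + 1 + 1 = 8.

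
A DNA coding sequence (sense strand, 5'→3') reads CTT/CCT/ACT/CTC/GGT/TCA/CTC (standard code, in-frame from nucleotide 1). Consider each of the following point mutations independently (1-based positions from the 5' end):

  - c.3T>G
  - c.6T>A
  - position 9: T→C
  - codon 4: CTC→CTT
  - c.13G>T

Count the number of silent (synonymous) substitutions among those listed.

4

Codon 1: CTT (Leu) → CTG (Leu) — synonymous.
Codon 2: CCT (Pro) → CCA (Pro) — synonymous.
Codon 3: ACT (Thr) → ACC (Thr) — synonymous.
Codon 4: CTC (Leu) → CTT (Leu) — synonymous.
Codon 5: GGT (Gly) → TGT (Cys) — missense.
Synonymous: 4 of 5.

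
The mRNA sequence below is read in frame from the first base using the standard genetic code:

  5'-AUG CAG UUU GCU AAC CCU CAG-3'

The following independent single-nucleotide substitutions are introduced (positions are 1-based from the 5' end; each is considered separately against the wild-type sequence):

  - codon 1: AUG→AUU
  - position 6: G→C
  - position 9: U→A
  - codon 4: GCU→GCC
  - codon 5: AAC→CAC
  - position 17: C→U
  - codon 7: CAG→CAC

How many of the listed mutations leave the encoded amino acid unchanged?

Codon 1: AUG (Met) → AUU (Ile) — missense.
Codon 2: CAG (Gln) → CAC (His) — missense.
Codon 3: UUU (Phe) → UUA (Leu) — missense.
Codon 4: GCU (Ala) → GCC (Ala) — synonymous.
Codon 5: AAC (Asn) → CAC (His) — missense.
Codon 6: CCU (Pro) → CUU (Leu) — missense.
Codon 7: CAG (Gln) → CAC (His) — missense.
Synonymous: 1 of 7.

1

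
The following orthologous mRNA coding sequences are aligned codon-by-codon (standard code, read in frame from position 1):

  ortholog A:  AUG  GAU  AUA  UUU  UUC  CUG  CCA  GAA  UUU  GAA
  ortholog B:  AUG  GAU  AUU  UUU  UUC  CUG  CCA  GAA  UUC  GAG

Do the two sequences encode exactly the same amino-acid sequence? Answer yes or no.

yes

Codon 1: AUG Met / AUG Met — identical.
Codon 2: GAU Asp / GAU Asp — identical.
Codon 3: AUA Ile / AUU Ile — synonymous.
Codon 4: UUU Phe / UUU Phe — identical.
Codon 5: UUC Phe / UUC Phe — identical.
Codon 6: CUG Leu / CUG Leu — identical.
Codon 7: CCA Pro / CCA Pro — identical.
Codon 8: GAA Glu / GAA Glu — identical.
Codon 9: UUU Phe / UUC Phe — synonymous.
Codon 10: GAA Glu / GAG Glu — synonymous.
Nonsynonymous differences: 0 → same protein.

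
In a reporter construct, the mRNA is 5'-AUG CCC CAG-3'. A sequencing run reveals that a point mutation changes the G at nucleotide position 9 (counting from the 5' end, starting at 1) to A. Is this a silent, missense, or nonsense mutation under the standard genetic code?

silent

Position 9 falls in codon 3: CAG → Gln.
After the substitution the codon is CAA → Gln.
Both encode Gln, so the change is synonymous.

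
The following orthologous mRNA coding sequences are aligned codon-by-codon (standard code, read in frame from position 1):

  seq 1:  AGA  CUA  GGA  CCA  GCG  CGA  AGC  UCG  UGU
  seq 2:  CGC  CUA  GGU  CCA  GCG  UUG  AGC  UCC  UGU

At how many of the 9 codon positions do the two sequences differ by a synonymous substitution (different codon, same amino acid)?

3

Codon 1: AGA Arg / CGC Arg — synonymous.
Codon 2: CUA Leu / CUA Leu — identical.
Codon 3: GGA Gly / GGU Gly — synonymous.
Codon 4: CCA Pro / CCA Pro — identical.
Codon 5: GCG Ala / GCG Ala — identical.
Codon 6: CGA Arg / UUG Leu — nonsynonymous.
Codon 7: AGC Ser / AGC Ser — identical.
Codon 8: UCG Ser / UCC Ser — synonymous.
Codon 9: UGU Cys / UGU Cys — identical.
Synonymous differences: 3.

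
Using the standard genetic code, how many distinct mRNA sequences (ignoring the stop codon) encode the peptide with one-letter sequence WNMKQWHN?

Trp: 1 codon.
Asn: 2 codons.
Met: 1 codon.
Lys: 2 codons.
Gln: 2 codons.
Trp: 1 codon.
His: 2 codons.
Asn: 2 codons.
1 × 2 × 1 × 2 × 2 × 1 × 2 × 2 = 32.

32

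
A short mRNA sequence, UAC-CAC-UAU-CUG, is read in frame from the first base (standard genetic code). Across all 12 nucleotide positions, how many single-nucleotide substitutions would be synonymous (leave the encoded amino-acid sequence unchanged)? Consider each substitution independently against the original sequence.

7

Codon 1 (UAC, Tyr): 1 synonymous substitution.
Codon 2 (CAC, His): 1 synonymous substitution.
Codon 3 (UAU, Tyr): 1 synonymous substitution.
Codon 4 (CUG, Leu): 4 synonymous substitutions.
Total: 1 + 1 + 1 + 4 = 7.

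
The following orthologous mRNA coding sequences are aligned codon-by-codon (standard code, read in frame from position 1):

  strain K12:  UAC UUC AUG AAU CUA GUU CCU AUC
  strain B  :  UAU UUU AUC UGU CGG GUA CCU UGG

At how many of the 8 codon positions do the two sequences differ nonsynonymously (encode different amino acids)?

4

Codon 1: UAC Tyr / UAU Tyr — synonymous.
Codon 2: UUC Phe / UUU Phe — synonymous.
Codon 3: AUG Met / AUC Ile — nonsynonymous.
Codon 4: AAU Asn / UGU Cys — nonsynonymous.
Codon 5: CUA Leu / CGG Arg — nonsynonymous.
Codon 6: GUU Val / GUA Val — synonymous.
Codon 7: CCU Pro / CCU Pro — identical.
Codon 8: AUC Ile / UGG Trp — nonsynonymous.
Nonsynonymous differences: 4.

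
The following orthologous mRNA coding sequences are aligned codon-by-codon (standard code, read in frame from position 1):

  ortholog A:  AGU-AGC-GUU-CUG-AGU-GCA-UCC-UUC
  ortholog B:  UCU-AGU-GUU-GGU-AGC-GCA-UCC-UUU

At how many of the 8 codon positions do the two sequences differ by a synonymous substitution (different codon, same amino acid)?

4

Codon 1: AGU Ser / UCU Ser — synonymous.
Codon 2: AGC Ser / AGU Ser — synonymous.
Codon 3: GUU Val / GUU Val — identical.
Codon 4: CUG Leu / GGU Gly — nonsynonymous.
Codon 5: AGU Ser / AGC Ser — synonymous.
Codon 6: GCA Ala / GCA Ala — identical.
Codon 7: UCC Ser / UCC Ser — identical.
Codon 8: UUC Phe / UUU Phe — synonymous.
Synonymous differences: 4.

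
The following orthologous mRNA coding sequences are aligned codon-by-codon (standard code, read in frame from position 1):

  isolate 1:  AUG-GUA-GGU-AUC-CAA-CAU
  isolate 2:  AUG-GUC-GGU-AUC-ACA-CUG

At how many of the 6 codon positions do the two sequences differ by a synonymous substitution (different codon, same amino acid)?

Codon 1: AUG Met / AUG Met — identical.
Codon 2: GUA Val / GUC Val — synonymous.
Codon 3: GGU Gly / GGU Gly — identical.
Codon 4: AUC Ile / AUC Ile — identical.
Codon 5: CAA Gln / ACA Thr — nonsynonymous.
Codon 6: CAU His / CUG Leu — nonsynonymous.
Synonymous differences: 1.

1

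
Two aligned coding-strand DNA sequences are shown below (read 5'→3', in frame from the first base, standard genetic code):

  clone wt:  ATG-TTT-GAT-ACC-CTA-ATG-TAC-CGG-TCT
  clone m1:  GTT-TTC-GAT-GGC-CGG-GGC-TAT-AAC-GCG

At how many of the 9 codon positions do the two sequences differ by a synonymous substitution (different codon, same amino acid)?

2

Codon 1: ATG Met / GTT Val — nonsynonymous.
Codon 2: TTT Phe / TTC Phe — synonymous.
Codon 3: GAT Asp / GAT Asp — identical.
Codon 4: ACC Thr / GGC Gly — nonsynonymous.
Codon 5: CTA Leu / CGG Arg — nonsynonymous.
Codon 6: ATG Met / GGC Gly — nonsynonymous.
Codon 7: TAC Tyr / TAT Tyr — synonymous.
Codon 8: CGG Arg / AAC Asn — nonsynonymous.
Codon 9: TCT Ser / GCG Ala — nonsynonymous.
Synonymous differences: 2.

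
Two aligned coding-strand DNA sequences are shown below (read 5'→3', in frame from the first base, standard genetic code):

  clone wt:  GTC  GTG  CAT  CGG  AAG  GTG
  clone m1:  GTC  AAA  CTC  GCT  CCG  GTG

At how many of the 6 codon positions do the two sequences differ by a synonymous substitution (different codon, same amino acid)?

Codon 1: GTC Val / GTC Val — identical.
Codon 2: GTG Val / AAA Lys — nonsynonymous.
Codon 3: CAT His / CTC Leu — nonsynonymous.
Codon 4: CGG Arg / GCT Ala — nonsynonymous.
Codon 5: AAG Lys / CCG Pro — nonsynonymous.
Codon 6: GTG Val / GTG Val — identical.
Synonymous differences: 0.

0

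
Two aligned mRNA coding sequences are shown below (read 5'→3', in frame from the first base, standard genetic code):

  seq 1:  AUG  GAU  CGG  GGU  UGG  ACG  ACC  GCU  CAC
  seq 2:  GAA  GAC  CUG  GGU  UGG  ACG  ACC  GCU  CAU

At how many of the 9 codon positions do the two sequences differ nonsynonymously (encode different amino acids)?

2

Codon 1: AUG Met / GAA Glu — nonsynonymous.
Codon 2: GAU Asp / GAC Asp — synonymous.
Codon 3: CGG Arg / CUG Leu — nonsynonymous.
Codon 4: GGU Gly / GGU Gly — identical.
Codon 5: UGG Trp / UGG Trp — identical.
Codon 6: ACG Thr / ACG Thr — identical.
Codon 7: ACC Thr / ACC Thr — identical.
Codon 8: GCU Ala / GCU Ala — identical.
Codon 9: CAC His / CAU His — synonymous.
Nonsynonymous differences: 2.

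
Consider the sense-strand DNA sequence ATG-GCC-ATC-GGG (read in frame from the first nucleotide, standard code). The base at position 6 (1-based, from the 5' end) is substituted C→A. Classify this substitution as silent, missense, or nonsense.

silent

Position 6 falls in codon 2: GCC → Ala.
After the substitution the codon is GCA → Ala.
Both encode Ala, so the change is synonymous.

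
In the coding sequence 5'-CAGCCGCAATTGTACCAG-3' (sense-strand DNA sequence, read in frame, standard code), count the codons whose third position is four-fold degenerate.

Codon 1 CAG (Gln): third position 2-fold.
Codon 2 CCG (Pro): third position 4-fold.
Codon 3 CAA (Gln): third position 2-fold.
Codon 4 TTG (Leu): third position 2-fold.
Codon 5 TAC (Tyr): third position 2-fold.
Codon 6 CAG (Gln): third position 2-fold.
Four-fold degenerate third positions: 1.

1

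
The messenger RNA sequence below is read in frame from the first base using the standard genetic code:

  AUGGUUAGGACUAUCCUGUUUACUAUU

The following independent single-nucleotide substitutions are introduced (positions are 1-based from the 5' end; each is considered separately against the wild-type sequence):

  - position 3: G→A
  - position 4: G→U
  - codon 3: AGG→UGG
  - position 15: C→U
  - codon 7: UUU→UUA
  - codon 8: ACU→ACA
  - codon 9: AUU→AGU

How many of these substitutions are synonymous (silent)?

Codon 1: AUG (Met) → AUA (Ile) — missense.
Codon 2: GUU (Val) → UUU (Phe) — missense.
Codon 3: AGG (Arg) → UGG (Trp) — missense.
Codon 5: AUC (Ile) → AUU (Ile) — synonymous.
Codon 7: UUU (Phe) → UUA (Leu) — missense.
Codon 8: ACU (Thr) → ACA (Thr) — synonymous.
Codon 9: AUU (Ile) → AGU (Ser) — missense.
Synonymous: 2 of 7.

2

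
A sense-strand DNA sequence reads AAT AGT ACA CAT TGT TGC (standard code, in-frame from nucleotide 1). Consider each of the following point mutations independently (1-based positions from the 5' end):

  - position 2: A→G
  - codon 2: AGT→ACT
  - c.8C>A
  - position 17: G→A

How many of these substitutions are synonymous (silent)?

Codon 1: AAT (Asn) → AGT (Ser) — missense.
Codon 2: AGT (Ser) → ACT (Thr) — missense.
Codon 3: ACA (Thr) → AAA (Lys) — missense.
Codon 6: TGC (Cys) → TAC (Tyr) — missense.
Synonymous: 0 of 4.

0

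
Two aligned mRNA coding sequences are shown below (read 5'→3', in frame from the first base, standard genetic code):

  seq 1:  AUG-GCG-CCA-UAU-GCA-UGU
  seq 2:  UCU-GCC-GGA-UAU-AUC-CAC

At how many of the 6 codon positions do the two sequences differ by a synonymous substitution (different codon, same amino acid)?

Codon 1: AUG Met / UCU Ser — nonsynonymous.
Codon 2: GCG Ala / GCC Ala — synonymous.
Codon 3: CCA Pro / GGA Gly — nonsynonymous.
Codon 4: UAU Tyr / UAU Tyr — identical.
Codon 5: GCA Ala / AUC Ile — nonsynonymous.
Codon 6: UGU Cys / CAC His — nonsynonymous.
Synonymous differences: 1.

1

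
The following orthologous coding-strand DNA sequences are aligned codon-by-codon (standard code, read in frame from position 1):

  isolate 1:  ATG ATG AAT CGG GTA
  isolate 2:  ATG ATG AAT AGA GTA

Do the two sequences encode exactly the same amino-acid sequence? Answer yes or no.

yes

Codon 1: ATG Met / ATG Met — identical.
Codon 2: ATG Met / ATG Met — identical.
Codon 3: AAT Asn / AAT Asn — identical.
Codon 4: CGG Arg / AGA Arg — synonymous.
Codon 5: GTA Val / GTA Val — identical.
Nonsynonymous differences: 0 → same protein.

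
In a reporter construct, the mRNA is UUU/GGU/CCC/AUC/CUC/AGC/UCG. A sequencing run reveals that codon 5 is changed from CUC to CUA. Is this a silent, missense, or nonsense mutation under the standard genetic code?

silent

Position 15 falls in codon 5: CUC → Leu.
After the substitution the codon is CUA → Leu.
Both encode Leu, so the change is synonymous.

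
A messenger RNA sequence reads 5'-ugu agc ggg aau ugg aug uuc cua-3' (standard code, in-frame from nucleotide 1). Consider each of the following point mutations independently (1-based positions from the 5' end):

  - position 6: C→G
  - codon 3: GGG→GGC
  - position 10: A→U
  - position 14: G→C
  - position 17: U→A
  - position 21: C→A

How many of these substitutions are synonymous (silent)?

1

Codon 2: AGC (Ser) → AGG (Arg) — missense.
Codon 3: GGG (Gly) → GGC (Gly) — synonymous.
Codon 4: AAU (Asn) → UAU (Tyr) — missense.
Codon 5: UGG (Trp) → UCG (Ser) — missense.
Codon 6: AUG (Met) → AAG (Lys) — missense.
Codon 7: UUC (Phe) → UUA (Leu) — missense.
Synonymous: 1 of 6.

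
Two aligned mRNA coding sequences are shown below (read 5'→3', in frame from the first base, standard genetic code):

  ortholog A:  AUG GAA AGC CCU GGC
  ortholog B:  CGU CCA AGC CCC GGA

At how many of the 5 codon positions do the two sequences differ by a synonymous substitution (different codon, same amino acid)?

2

Codon 1: AUG Met / CGU Arg — nonsynonymous.
Codon 2: GAA Glu / CCA Pro — nonsynonymous.
Codon 3: AGC Ser / AGC Ser — identical.
Codon 4: CCU Pro / CCC Pro — synonymous.
Codon 5: GGC Gly / GGA Gly — synonymous.
Synonymous differences: 2.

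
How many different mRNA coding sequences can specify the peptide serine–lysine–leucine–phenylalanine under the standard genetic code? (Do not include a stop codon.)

Ser: 6 codons.
Lys: 2 codons.
Leu: 6 codons.
Phe: 2 codons.
6 × 2 × 6 × 2 = 144.

144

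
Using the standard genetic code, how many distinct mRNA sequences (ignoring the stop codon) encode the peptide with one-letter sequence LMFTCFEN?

768

Leu: 6 codons.
Met: 1 codon.
Phe: 2 codons.
Thr: 4 codons.
Cys: 2 codons.
Phe: 2 codons.
Glu: 2 codons.
Asn: 2 codons.
6 × 1 × 2 × 4 × 2 × 2 × 2 × 2 = 768.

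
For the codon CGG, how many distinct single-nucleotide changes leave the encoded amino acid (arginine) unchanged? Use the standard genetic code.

Position 1: AGG → 1 synonymous.
Position 2: none → 0 synonymous.
Position 3: CGU, CGC, CGA → 3 synonymous.
Total: 1 + 0 + 3 = 4.

4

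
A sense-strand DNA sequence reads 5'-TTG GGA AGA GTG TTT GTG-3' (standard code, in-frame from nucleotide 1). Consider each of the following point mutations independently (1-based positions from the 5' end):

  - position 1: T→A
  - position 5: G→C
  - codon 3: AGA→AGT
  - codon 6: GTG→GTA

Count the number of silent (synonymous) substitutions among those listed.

1

Codon 1: TTG (Leu) → ATG (Met) — missense.
Codon 2: GGA (Gly) → GCA (Ala) — missense.
Codon 3: AGA (Arg) → AGT (Ser) — missense.
Codon 6: GTG (Val) → GTA (Val) — synonymous.
Synonymous: 1 of 4.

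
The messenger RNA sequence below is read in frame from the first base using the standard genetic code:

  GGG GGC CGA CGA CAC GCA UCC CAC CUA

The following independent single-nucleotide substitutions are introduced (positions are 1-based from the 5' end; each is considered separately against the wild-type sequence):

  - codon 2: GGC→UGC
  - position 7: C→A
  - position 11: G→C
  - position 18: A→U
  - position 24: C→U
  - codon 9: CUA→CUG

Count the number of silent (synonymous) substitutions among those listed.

4

Codon 2: GGC (Gly) → UGC (Cys) — missense.
Codon 3: CGA (Arg) → AGA (Arg) — synonymous.
Codon 4: CGA (Arg) → CCA (Pro) — missense.
Codon 6: GCA (Ala) → GCU (Ala) — synonymous.
Codon 8: CAC (His) → CAU (His) — synonymous.
Codon 9: CUA (Leu) → CUG (Leu) — synonymous.
Synonymous: 4 of 6.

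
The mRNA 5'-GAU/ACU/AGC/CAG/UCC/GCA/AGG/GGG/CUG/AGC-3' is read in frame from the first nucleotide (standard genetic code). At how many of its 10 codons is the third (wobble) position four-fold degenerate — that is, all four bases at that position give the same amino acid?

Codon 1 GAU (Asp): third position 2-fold.
Codon 2 ACU (Thr): third position 4-fold.
Codon 3 AGC (Ser): third position 2-fold.
Codon 4 CAG (Gln): third position 2-fold.
Codon 5 UCC (Ser): third position 4-fold.
Codon 6 GCA (Ala): third position 4-fold.
Codon 7 AGG (Arg): third position 2-fold.
Codon 8 GGG (Gly): third position 4-fold.
Codon 9 CUG (Leu): third position 4-fold.
Codon 10 AGC (Ser): third position 2-fold.
Four-fold degenerate third positions: 5.

5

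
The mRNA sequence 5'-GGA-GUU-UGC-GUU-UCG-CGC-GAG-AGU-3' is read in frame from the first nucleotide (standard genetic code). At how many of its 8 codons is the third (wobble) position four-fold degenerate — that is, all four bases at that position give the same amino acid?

Codon 1 GGA (Gly): third position 4-fold.
Codon 2 GUU (Val): third position 4-fold.
Codon 3 UGC (Cys): third position 2-fold.
Codon 4 GUU (Val): third position 4-fold.
Codon 5 UCG (Ser): third position 4-fold.
Codon 6 CGC (Arg): third position 4-fold.
Codon 7 GAG (Glu): third position 2-fold.
Codon 8 AGU (Ser): third position 2-fold.
Four-fold degenerate third positions: 5.

5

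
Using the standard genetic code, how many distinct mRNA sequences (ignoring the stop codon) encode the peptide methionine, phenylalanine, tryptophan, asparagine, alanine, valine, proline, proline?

Met: 1 codon.
Phe: 2 codons.
Trp: 1 codon.
Asn: 2 codons.
Ala: 4 codons.
Val: 4 codons.
Pro: 4 codons.
Pro: 4 codons.
1 × 2 × 1 × 2 × 4 × 4 × 4 × 4 = 1024.

1024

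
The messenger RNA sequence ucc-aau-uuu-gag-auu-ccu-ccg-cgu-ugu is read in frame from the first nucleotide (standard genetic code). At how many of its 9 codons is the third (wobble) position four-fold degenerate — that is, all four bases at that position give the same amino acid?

4

Codon 1 UCC (Ser): third position 4-fold.
Codon 2 AAU (Asn): third position 2-fold.
Codon 3 UUU (Phe): third position 2-fold.
Codon 4 GAG (Glu): third position 2-fold.
Codon 5 AUU (Ile): third position 3-fold.
Codon 6 CCU (Pro): third position 4-fold.
Codon 7 CCG (Pro): third position 4-fold.
Codon 8 CGU (Arg): third position 4-fold.
Codon 9 UGU (Cys): third position 2-fold.
Four-fold degenerate third positions: 4.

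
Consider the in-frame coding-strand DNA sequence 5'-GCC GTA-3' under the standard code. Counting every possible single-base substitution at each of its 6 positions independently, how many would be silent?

6

Codon 1 (GCC, Ala): 3 synonymous substitutions.
Codon 2 (GTA, Val): 3 synonymous substitutions.
Total: 3 + 3 = 6.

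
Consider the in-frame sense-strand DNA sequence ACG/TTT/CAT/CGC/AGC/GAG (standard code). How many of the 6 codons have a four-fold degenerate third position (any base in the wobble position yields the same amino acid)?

2

Codon 1 ACG (Thr): third position 4-fold.
Codon 2 TTT (Phe): third position 2-fold.
Codon 3 CAT (His): third position 2-fold.
Codon 4 CGC (Arg): third position 4-fold.
Codon 5 AGC (Ser): third position 2-fold.
Codon 6 GAG (Glu): third position 2-fold.
Four-fold degenerate third positions: 2.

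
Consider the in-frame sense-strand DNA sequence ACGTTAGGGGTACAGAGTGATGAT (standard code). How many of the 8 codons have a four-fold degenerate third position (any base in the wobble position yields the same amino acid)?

Codon 1 ACG (Thr): third position 4-fold.
Codon 2 TTA (Leu): third position 2-fold.
Codon 3 GGG (Gly): third position 4-fold.
Codon 4 GTA (Val): third position 4-fold.
Codon 5 CAG (Gln): third position 2-fold.
Codon 6 AGT (Ser): third position 2-fold.
Codon 7 GAT (Asp): third position 2-fold.
Codon 8 GAT (Asp): third position 2-fold.
Four-fold degenerate third positions: 3.

3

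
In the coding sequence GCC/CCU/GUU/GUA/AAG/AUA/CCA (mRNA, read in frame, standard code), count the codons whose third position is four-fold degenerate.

Codon 1 GCC (Ala): third position 4-fold.
Codon 2 CCU (Pro): third position 4-fold.
Codon 3 GUU (Val): third position 4-fold.
Codon 4 GUA (Val): third position 4-fold.
Codon 5 AAG (Lys): third position 2-fold.
Codon 6 AUA (Ile): third position 3-fold.
Codon 7 CCA (Pro): third position 4-fold.
Four-fold degenerate third positions: 5.

5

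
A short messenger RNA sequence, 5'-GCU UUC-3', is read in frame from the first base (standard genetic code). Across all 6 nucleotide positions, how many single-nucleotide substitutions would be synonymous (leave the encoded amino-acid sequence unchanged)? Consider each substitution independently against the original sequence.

Codon 1 (GCU, Ala): 3 synonymous substitutions.
Codon 2 (UUC, Phe): 1 synonymous substitution.
Total: 3 + 1 = 4.

4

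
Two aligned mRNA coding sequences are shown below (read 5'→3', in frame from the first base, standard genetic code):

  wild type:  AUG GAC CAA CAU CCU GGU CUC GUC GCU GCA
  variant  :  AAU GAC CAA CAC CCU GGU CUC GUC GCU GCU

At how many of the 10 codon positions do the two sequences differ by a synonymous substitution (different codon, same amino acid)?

2

Codon 1: AUG Met / AAU Asn — nonsynonymous.
Codon 2: GAC Asp / GAC Asp — identical.
Codon 3: CAA Gln / CAA Gln — identical.
Codon 4: CAU His / CAC His — synonymous.
Codon 5: CCU Pro / CCU Pro — identical.
Codon 6: GGU Gly / GGU Gly — identical.
Codon 7: CUC Leu / CUC Leu — identical.
Codon 8: GUC Val / GUC Val — identical.
Codon 9: GCU Ala / GCU Ala — identical.
Codon 10: GCA Ala / GCU Ala — synonymous.
Synonymous differences: 2.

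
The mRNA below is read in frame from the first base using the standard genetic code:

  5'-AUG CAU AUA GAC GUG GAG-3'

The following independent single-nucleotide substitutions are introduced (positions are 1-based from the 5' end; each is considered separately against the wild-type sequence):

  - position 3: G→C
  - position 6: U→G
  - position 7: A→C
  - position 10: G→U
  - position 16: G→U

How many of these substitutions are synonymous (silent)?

Codon 1: AUG (Met) → AUC (Ile) — missense.
Codon 2: CAU (His) → CAG (Gln) — missense.
Codon 3: AUA (Ile) → CUA (Leu) — missense.
Codon 4: GAC (Asp) → UAC (Tyr) — missense.
Codon 6: GAG (Glu) → UAG (Stop) — nonsense.
Synonymous: 0 of 5.

0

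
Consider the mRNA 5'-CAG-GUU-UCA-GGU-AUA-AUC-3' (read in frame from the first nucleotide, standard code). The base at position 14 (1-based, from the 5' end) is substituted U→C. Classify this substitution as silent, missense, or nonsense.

Position 14 falls in codon 5: AUA → Ile.
After the substitution the codon is ACA → Thr.
Ile ≠ Thr, so this is a missense mutation.

missense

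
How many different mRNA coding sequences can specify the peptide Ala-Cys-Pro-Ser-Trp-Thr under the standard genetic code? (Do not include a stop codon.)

768

Ala: 4 codons.
Cys: 2 codons.
Pro: 4 codons.
Ser: 6 codons.
Trp: 1 codon.
Thr: 4 codons.
4 × 2 × 4 × 6 × 1 × 4 = 768.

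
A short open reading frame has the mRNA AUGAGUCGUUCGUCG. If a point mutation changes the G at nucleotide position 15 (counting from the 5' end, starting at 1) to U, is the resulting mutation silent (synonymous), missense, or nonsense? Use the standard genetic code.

silent

Position 15 falls in codon 5: UCG → Ser.
After the substitution the codon is UCU → Ser.
Both encode Ser, so the change is synonymous.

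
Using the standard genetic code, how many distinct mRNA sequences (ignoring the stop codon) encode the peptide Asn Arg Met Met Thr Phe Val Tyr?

Asn: 2 codons.
Arg: 6 codons.
Met: 1 codon.
Met: 1 codon.
Thr: 4 codons.
Phe: 2 codons.
Val: 4 codons.
Tyr: 2 codons.
2 × 6 × 1 × 1 × 4 × 2 × 4 × 2 = 768.

768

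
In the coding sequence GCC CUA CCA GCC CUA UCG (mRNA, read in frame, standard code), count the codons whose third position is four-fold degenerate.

6

Codon 1 GCC (Ala): third position 4-fold.
Codon 2 CUA (Leu): third position 4-fold.
Codon 3 CCA (Pro): third position 4-fold.
Codon 4 GCC (Ala): third position 4-fold.
Codon 5 CUA (Leu): third position 4-fold.
Codon 6 UCG (Ser): third position 4-fold.
Four-fold degenerate third positions: 6.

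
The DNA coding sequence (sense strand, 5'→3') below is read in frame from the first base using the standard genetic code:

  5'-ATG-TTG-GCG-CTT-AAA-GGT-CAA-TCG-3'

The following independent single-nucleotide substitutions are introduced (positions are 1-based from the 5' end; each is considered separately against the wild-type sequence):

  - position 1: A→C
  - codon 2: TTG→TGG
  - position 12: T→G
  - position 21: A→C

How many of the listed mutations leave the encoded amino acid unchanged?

1

Codon 1: ATG (Met) → CTG (Leu) — missense.
Codon 2: TTG (Leu) → TGG (Trp) — missense.
Codon 4: CTT (Leu) → CTG (Leu) — synonymous.
Codon 7: CAA (Gln) → CAC (His) — missense.
Synonymous: 1 of 4.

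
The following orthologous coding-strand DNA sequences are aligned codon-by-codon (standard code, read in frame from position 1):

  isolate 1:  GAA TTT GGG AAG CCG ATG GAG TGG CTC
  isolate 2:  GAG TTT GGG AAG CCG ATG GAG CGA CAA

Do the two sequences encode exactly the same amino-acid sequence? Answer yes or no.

Codon 1: GAA Glu / GAG Glu — synonymous.
Codon 2: TTT Phe / TTT Phe — identical.
Codon 3: GGG Gly / GGG Gly — identical.
Codon 4: AAG Lys / AAG Lys — identical.
Codon 5: CCG Pro / CCG Pro — identical.
Codon 6: ATG Met / ATG Met — identical.
Codon 7: GAG Glu / GAG Glu — identical.
Codon 8: TGG Trp / CGA Arg — nonsynonymous.
Codon 9: CTC Leu / CAA Gln — nonsynonymous.
Nonsynonymous differences: 2 → different protein.

no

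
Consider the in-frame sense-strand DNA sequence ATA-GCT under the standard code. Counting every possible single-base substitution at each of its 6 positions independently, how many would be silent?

Codon 1 (ATA, Ile): 2 synonymous substitutions.
Codon 2 (GCT, Ala): 3 synonymous substitutions.
Total: 2 + 3 = 5.

5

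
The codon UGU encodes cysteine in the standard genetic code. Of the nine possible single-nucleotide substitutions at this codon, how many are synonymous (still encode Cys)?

Position 1: none → 0 synonymous.
Position 2: none → 0 synonymous.
Position 3: UGC → 1 synonymous.
Total: 0 + 0 + 1 = 1.

1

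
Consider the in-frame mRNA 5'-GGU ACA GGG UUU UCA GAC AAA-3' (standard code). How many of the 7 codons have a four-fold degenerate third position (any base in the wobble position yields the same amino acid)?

4

Codon 1 GGU (Gly): third position 4-fold.
Codon 2 ACA (Thr): third position 4-fold.
Codon 3 GGG (Gly): third position 4-fold.
Codon 4 UUU (Phe): third position 2-fold.
Codon 5 UCA (Ser): third position 4-fold.
Codon 6 GAC (Asp): third position 2-fold.
Codon 7 AAA (Lys): third position 2-fold.
Four-fold degenerate third positions: 4.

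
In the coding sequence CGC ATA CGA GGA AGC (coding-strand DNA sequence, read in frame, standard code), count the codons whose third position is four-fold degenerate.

3

Codon 1 CGC (Arg): third position 4-fold.
Codon 2 ATA (Ile): third position 3-fold.
Codon 3 CGA (Arg): third position 4-fold.
Codon 4 GGA (Gly): third position 4-fold.
Codon 5 AGC (Ser): third position 2-fold.
Four-fold degenerate third positions: 3.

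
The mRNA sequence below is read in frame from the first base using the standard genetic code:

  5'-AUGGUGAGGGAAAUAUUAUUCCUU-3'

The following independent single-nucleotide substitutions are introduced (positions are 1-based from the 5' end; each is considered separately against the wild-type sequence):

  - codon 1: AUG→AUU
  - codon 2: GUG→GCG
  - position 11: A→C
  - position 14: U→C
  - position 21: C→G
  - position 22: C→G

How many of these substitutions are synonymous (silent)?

Codon 1: AUG (Met) → AUU (Ile) — missense.
Codon 2: GUG (Val) → GCG (Ala) — missense.
Codon 4: GAA (Glu) → GCA (Ala) — missense.
Codon 5: AUA (Ile) → ACA (Thr) — missense.
Codon 7: UUC (Phe) → UUG (Leu) — missense.
Codon 8: CUU (Leu) → GUU (Val) — missense.
Synonymous: 0 of 6.

0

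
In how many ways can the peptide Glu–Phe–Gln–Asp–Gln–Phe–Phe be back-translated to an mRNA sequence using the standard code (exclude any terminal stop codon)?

128

Glu: 2 codons.
Phe: 2 codons.
Gln: 2 codons.
Asp: 2 codons.
Gln: 2 codons.
Phe: 2 codons.
Phe: 2 codons.
2 × 2 × 2 × 2 × 2 × 2 × 2 = 128.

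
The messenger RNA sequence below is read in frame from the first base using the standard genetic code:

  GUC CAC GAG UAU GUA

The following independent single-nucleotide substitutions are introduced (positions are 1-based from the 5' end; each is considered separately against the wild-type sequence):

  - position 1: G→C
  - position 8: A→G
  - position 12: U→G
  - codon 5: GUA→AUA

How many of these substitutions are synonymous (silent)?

Codon 1: GUC (Val) → CUC (Leu) — missense.
Codon 3: GAG (Glu) → GGG (Gly) — missense.
Codon 4: UAU (Tyr) → UAG (Stop) — nonsense.
Codon 5: GUA (Val) → AUA (Ile) — missense.
Synonymous: 0 of 4.

0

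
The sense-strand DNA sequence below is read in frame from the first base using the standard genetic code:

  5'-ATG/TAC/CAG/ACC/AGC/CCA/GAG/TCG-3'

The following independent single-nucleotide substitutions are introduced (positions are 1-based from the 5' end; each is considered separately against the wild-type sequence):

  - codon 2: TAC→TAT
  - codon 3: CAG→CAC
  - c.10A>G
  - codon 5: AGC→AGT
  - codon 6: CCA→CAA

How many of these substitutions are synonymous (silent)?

Codon 2: TAC (Tyr) → TAT (Tyr) — synonymous.
Codon 3: CAG (Gln) → CAC (His) — missense.
Codon 4: ACC (Thr) → GCC (Ala) — missense.
Codon 5: AGC (Ser) → AGT (Ser) — synonymous.
Codon 6: CCA (Pro) → CAA (Gln) — missense.
Synonymous: 2 of 5.

2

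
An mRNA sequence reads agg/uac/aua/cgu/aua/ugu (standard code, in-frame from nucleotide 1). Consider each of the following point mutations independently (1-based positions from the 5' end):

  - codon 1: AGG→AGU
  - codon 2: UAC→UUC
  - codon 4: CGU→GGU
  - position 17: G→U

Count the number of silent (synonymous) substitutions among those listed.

Codon 1: AGG (Arg) → AGU (Ser) — missense.
Codon 2: UAC (Tyr) → UUC (Phe) — missense.
Codon 4: CGU (Arg) → GGU (Gly) — missense.
Codon 6: UGU (Cys) → UUU (Phe) — missense.
Synonymous: 0 of 4.

0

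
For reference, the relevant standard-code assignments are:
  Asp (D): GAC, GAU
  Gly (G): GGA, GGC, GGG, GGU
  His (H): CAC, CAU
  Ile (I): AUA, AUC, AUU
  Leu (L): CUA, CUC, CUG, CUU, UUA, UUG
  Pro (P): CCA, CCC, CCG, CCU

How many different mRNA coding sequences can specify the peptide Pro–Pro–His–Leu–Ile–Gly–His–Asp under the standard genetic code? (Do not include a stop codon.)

9216

Pro: 4 codons.
Pro: 4 codons.
His: 2 codons.
Leu: 6 codons.
Ile: 3 codons.
Gly: 4 codons.
His: 2 codons.
Asp: 2 codons.
4 × 4 × 2 × 6 × 3 × 4 × 2 × 2 = 9216.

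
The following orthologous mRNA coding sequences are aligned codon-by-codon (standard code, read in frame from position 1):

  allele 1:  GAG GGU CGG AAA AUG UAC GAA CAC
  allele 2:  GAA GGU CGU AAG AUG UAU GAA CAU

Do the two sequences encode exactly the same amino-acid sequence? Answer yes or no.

Codon 1: GAG Glu / GAA Glu — synonymous.
Codon 2: GGU Gly / GGU Gly — identical.
Codon 3: CGG Arg / CGU Arg — synonymous.
Codon 4: AAA Lys / AAG Lys — synonymous.
Codon 5: AUG Met / AUG Met — identical.
Codon 6: UAC Tyr / UAU Tyr — synonymous.
Codon 7: GAA Glu / GAA Glu — identical.
Codon 8: CAC His / CAU His — synonymous.
Nonsynonymous differences: 0 → same protein.

yes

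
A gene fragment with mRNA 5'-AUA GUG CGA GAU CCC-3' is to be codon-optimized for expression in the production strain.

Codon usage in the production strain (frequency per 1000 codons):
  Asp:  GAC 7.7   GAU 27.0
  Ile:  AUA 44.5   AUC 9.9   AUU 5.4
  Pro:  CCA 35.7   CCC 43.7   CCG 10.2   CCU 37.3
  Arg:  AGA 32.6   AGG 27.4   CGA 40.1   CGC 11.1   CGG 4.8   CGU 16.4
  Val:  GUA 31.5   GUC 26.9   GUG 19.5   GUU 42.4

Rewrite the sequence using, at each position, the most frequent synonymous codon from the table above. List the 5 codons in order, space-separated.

AUA GUU CGA GAU CCC

Codon 1 (Ile): best is AUA at 44.5.
Codon 2 (Val): best is GUU at 42.4.
Codon 3 (Arg): best is CGA at 40.1.
Codon 4 (Asp): best is GAU at 27.0.
Codon 5 (Pro): best is CCC at 43.7.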